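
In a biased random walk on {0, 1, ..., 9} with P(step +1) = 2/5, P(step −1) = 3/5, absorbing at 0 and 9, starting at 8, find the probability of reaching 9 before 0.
P(hit 9 before 0) = (1 − (3/2)^8) / (1 − (3/2)^9) = 12610/19171

Let u_k denote P(reach 9 before 0 | start at k). Boundary: u_0 = 0, u_9 = 1. Recurrence: u_k = 2/5·u_{k+1} + 3/5·u_{k-1} for 1 ≤ k ≤ 8. Try u_k = A + B·r^k with r = q/p = (3/5)/(2/5) = 3/2. Substitution satisfies the recurrence; boundary conditions give:
  u_k = (1 − r^k) / (1 − r^N) = (1 − (3/2)^8) / (1 − (3/2)^9) = 12610/19171.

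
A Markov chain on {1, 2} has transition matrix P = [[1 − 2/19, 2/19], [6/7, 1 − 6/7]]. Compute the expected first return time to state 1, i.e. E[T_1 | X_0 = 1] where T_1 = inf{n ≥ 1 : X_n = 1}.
E[T_1 | X_0 = 1] = 1/π_1 = 64/57

For an irreducible recurrent Markov chain with stationary distribution π, E[T_i | X_0 = i] = 1/π_i (Kac's formula). Here π_1 = (6/7)/(2/19 + 6/7) = (6/7)/(128/133) = 57/64, so E[T_1 | X_0 = 1] = 1/π_1 = (2/19 + 6/7)/(6/7) = (128/133)/(6/7) = 64/57.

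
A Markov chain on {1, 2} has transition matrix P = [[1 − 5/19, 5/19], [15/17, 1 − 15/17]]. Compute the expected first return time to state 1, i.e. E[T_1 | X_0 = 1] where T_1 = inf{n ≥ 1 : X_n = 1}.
E[T_1 | X_0 = 1] = 1/π_1 = 74/57

For an irreducible recurrent Markov chain with stationary distribution π, E[T_i | X_0 = i] = 1/π_i (Kac's formula). Here π_1 = (15/17)/(5/19 + 15/17) = (15/17)/(370/323) = 57/74, so E[T_1 | X_0 = 1] = 1/π_1 = (5/19 + 15/17)/(15/17) = (370/323)/(15/17) = 74/57.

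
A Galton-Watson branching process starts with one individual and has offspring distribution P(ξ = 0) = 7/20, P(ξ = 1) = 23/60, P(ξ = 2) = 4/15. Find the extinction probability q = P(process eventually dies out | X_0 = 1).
q = 1

Mean offspring μ = 0·7/20 + 1·23/60 + 2·4/15 = 11/12 ≤ 1. For μ ≤ 1 with offspring not concentrated at 1, the Galton-Watson process goes extinct almost surely, so q = 1.
(Algebraic check: The pgf is f(s) = 7/20 + 23/60·s + 4/15·s². The extinction probability q is the smallest fixed point of f in [0, 1]. Setting s = f(s):
  4/15·s² + (23/60 − 1)·s + 7/20 = 0
  4/15·s² − (7/20 + 4/15)·s + 7/20 = 0
which factors as (s − 1)·(4/15·s − 7/20) = 0, giving roots s = 1 and s = (7/20)/(4/15) = 21/16. Since 21/16 ≥ 1, the smallest root in [0, 1] is s = 1.)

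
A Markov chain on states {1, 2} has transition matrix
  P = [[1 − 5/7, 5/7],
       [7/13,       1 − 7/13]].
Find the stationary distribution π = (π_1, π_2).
π_1 = 49/114, π_2 = 65/114

Solve πP = π with π_1 + π_2 = 1. From πP = π: π_1 · (1 − 5/7) + π_2 · 7/13 = π_1 ⇒ π_2 · 7/13 = π_1 · 5/7 ⇒ π_2/π_1 = (5/7)/(7/13) = 65/49. Together with π_1 + π_2 = 1:
  π_1 = (7/13)/(5/7 + 7/13) = (7/13)/(114/91) = 49/114,
  π_2 = (5/7)/(5/7 + 7/13) = (5/7)/(114/91) = 65/114.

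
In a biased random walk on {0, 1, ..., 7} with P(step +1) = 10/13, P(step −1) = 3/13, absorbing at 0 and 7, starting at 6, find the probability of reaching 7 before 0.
P(hit 7 before 0) = (1 − (3/10)^6) / (1 − (3/10)^7) = 1427530/1428259

Let u_k denote P(reach 7 before 0 | start at k). Boundary: u_0 = 0, u_7 = 1. Recurrence: u_k = 10/13·u_{k+1} + 3/13·u_{k-1} for 1 ≤ k ≤ 6. Try u_k = A + B·r^k with r = q/p = (3/13)/(10/13) = 3/10. Substitution satisfies the recurrence; boundary conditions give:
  u_k = (1 − r^k) / (1 − r^N) = (1 − (3/10)^6) / (1 − (3/10)^7) = 1427530/1428259.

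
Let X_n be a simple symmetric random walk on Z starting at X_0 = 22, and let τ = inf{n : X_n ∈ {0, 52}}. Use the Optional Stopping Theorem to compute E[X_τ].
E[X_τ] = 22

X_n is a martingale and τ is a bounded-mean stopping time (indeed τ is finite a.s. with bounded expectation since the walk is in a bounded region). By the OST, E[X_τ] = E[X_0] = 22. Equivalently: E[X_τ] = 52 · P(hit 52 first) + 0 · P(hit 0 first) = 52 · (22/52) = 22.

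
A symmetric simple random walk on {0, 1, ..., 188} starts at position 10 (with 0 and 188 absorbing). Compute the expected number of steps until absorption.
E[τ | X_0 = 10] = 1780

Let v_k = E[τ | X_0 = k]. Boundary: v_0 = v_188 = 0. Recurrence: v_k = 1 + (v_{k-1} + v_{k+1})/2 for 1 ≤ k ≤ 187. The particular solution to v_k − (v_{k-1} + v_{k+1})/2 = 1 is v_k = −k^2. Adding homogeneous solution A + B k and matching boundaries gives v_k = k (188 − k). Substituting k = 10: v_10 = 10 · 178 = 1780.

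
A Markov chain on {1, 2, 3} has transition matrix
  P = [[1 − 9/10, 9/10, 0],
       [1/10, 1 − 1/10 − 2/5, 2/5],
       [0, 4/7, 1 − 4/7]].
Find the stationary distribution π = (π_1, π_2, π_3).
π = (10/163, 90/163, 63/163)

This is a birth-death chain on three states, which satisfies detailed balance: π_1 · P_{12} = π_2 · P_{21} and π_2 · P_{23} = π_3 · P_{32}.
From π_1 · 9/10 = π_2 · 1/10: π_2/π_1 = (9/10)/(1/10) = 9.
From π_2 · 2/5 = π_3 · 4/7: π_3/π_2 = (2/5)/(4/7) = 7/10.
Take π_1 proportional to 1; then unnormalized π = (1, 9, 63/10). Normalize by dividing by the sum 163/10:
  π = (10/163, 90/163, 63/163).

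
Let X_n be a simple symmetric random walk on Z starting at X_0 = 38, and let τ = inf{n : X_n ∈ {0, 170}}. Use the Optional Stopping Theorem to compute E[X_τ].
E[X_τ] = 38

X_n is a martingale and τ is a bounded-mean stopping time (indeed τ is finite a.s. with bounded expectation since the walk is in a bounded region). By the OST, E[X_τ] = E[X_0] = 38. Equivalently: E[X_τ] = 170 · P(hit 170 first) + 0 · P(hit 0 first) = 170 · (38/170) = 38.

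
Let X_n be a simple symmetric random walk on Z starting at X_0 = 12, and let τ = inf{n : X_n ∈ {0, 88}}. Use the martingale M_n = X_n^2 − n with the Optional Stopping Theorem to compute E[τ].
E[τ] = 912

M_n = X_n^2 − n is a martingale (since E[X_{n+1}^2 | F_n] = X_n^2 + 1). By OST (τ has finite mean in a bounded region), E[M_τ] = E[M_0] = X_0^2 − 0 = 12^2 = 144. Also E[M_τ] = E[X_τ^2] − E[τ]. The walk exits at 0 or 88, with P(hit 88 first) = 12/88, so E[X_τ^2] = 88^2 · 12/88 + 0 = 1056. Thus E[τ] = E[X_τ^2] − E[M_τ] = 1056 − 144 = 912 = 12(88 − 12) = 912.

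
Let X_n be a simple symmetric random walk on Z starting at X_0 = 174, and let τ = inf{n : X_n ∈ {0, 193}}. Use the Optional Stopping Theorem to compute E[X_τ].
E[X_τ] = 174

X_n is a martingale and τ is a bounded-mean stopping time (indeed τ is finite a.s. with bounded expectation since the walk is in a bounded region). By the OST, E[X_τ] = E[X_0] = 174. Equivalently: E[X_τ] = 193 · P(hit 193 first) + 0 · P(hit 0 first) = 193 · (174/193) = 174.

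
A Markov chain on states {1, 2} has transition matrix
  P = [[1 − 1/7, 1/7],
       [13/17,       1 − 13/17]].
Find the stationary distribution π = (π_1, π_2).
π_1 = 91/108, π_2 = 17/108

Solve πP = π with π_1 + π_2 = 1. From πP = π: π_1 · (1 − 1/7) + π_2 · 13/17 = π_1 ⇒ π_2 · 13/17 = π_1 · 1/7 ⇒ π_2/π_1 = (1/7)/(13/17) = 17/91. Together with π_1 + π_2 = 1:
  π_1 = (13/17)/(1/7 + 13/17) = (13/17)/(108/119) = 91/108,
  π_2 = (1/7)/(1/7 + 13/17) = (1/7)/(108/119) = 17/108.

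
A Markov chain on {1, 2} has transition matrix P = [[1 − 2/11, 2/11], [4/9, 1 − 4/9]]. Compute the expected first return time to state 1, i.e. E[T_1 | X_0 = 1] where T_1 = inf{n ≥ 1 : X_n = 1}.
E[T_1 | X_0 = 1] = 1/π_1 = 31/22

For an irreducible recurrent Markov chain with stationary distribution π, E[T_i | X_0 = i] = 1/π_i (Kac's formula). Here π_1 = (4/9)/(2/11 + 4/9) = (4/9)/(62/99) = 22/31, so E[T_1 | X_0 = 1] = 1/π_1 = (2/11 + 4/9)/(4/9) = (62/99)/(4/9) = 31/22.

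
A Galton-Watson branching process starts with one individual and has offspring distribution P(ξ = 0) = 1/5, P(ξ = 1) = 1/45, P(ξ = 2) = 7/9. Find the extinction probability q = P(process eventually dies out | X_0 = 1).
q = 9/35

The pgf is f(s) = 1/5 + 1/45·s + 7/9·s². The extinction probability q is the smallest fixed point of f in [0, 1]. Setting s = f(s):
  7/9·s² + (1/45 − 1)·s + 1/5 = 0
  7/9·s² − (1/5 + 7/9)·s + 1/5 = 0
which factors as (s − 1)·(7/9·s − 1/5) = 0, giving roots s = 1 and s = (1/5)/(7/9) = 9/35.
Mean offspring μ = 1/45 + 2·7/9 = 71/45 > 1 (supercritical), so q < 1. The extinction probability is the smaller root: q = (1/5)/(7/9) = 9/35.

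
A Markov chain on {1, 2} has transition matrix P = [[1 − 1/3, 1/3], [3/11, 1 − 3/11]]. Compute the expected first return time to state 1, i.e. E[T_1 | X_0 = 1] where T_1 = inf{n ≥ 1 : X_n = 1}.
E[T_1 | X_0 = 1] = 1/π_1 = 20/9

For an irreducible recurrent Markov chain with stationary distribution π, E[T_i | X_0 = i] = 1/π_i (Kac's formula). Here π_1 = (3/11)/(1/3 + 3/11) = (3/11)/(20/33) = 9/20, so E[T_1 | X_0 = 1] = 1/π_1 = (1/3 + 3/11)/(3/11) = (20/33)/(3/11) = 20/9.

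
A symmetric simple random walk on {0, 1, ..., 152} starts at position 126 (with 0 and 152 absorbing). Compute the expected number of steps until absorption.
E[τ | X_0 = 126] = 3276

Let v_k = E[τ | X_0 = k]. Boundary: v_0 = v_152 = 0. Recurrence: v_k = 1 + (v_{k-1} + v_{k+1})/2 for 1 ≤ k ≤ 151. The particular solution to v_k − (v_{k-1} + v_{k+1})/2 = 1 is v_k = −k^2. Adding homogeneous solution A + B k and matching boundaries gives v_k = k (152 − k). Substituting k = 126: v_126 = 126 · 26 = 3276.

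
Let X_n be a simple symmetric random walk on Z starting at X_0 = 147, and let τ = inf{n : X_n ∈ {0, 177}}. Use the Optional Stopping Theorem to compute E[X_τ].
E[X_τ] = 147

X_n is a martingale and τ is a bounded-mean stopping time (indeed τ is finite a.s. with bounded expectation since the walk is in a bounded region). By the OST, E[X_τ] = E[X_0] = 147. Equivalently: E[X_τ] = 177 · P(hit 177 first) + 0 · P(hit 0 first) = 177 · (147/177) = 147.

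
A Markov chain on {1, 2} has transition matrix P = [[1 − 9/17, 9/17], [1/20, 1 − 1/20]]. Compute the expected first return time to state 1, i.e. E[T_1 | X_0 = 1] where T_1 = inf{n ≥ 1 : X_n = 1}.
E[T_1 | X_0 = 1] = 1/π_1 = 197/17

For an irreducible recurrent Markov chain with stationary distribution π, E[T_i | X_0 = i] = 1/π_i (Kac's formula). Here π_1 = (1/20)/(9/17 + 1/20) = (1/20)/(197/340) = 17/197, so E[T_1 | X_0 = 1] = 1/π_1 = (9/17 + 1/20)/(1/20) = (197/340)/(1/20) = 197/17.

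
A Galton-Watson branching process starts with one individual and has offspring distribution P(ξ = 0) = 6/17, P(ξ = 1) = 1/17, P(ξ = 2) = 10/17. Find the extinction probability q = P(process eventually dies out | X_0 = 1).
q = 3/5

The pgf is f(s) = 6/17 + 1/17·s + 10/17·s². The extinction probability q is the smallest fixed point of f in [0, 1]. Setting s = f(s):
  10/17·s² + (1/17 − 1)·s + 6/17 = 0
  10/17·s² − (6/17 + 10/17)·s + 6/17 = 0
which factors as (s − 1)·(10/17·s − 6/17) = 0, giving roots s = 1 and s = (6/17)/(10/17) = 3/5.
Mean offspring μ = 1/17 + 2·10/17 = 21/17 > 1 (supercritical), so q < 1. The extinction probability is the smaller root: q = (6/17)/(10/17) = 3/5.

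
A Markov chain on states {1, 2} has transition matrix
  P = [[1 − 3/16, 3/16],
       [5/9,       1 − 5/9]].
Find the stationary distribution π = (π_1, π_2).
π_1 = 80/107, π_2 = 27/107

Solve πP = π with π_1 + π_2 = 1. From πP = π: π_1 · (1 − 3/16) + π_2 · 5/9 = π_1 ⇒ π_2 · 5/9 = π_1 · 3/16 ⇒ π_2/π_1 = (3/16)/(5/9) = 27/80. Together with π_1 + π_2 = 1:
  π_1 = (5/9)/(3/16 + 5/9) = (5/9)/(107/144) = 80/107,
  π_2 = (3/16)/(3/16 + 5/9) = (3/16)/(107/144) = 27/107.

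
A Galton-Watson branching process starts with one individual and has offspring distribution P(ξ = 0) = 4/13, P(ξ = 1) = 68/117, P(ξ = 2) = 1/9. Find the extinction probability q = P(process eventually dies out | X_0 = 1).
q = 1

Mean offspring μ = 0·4/13 + 1·68/117 + 2·1/9 = 94/117 ≤ 1. For μ ≤ 1 with offspring not concentrated at 1, the Galton-Watson process goes extinct almost surely, so q = 1.
(Algebraic check: The pgf is f(s) = 4/13 + 68/117·s + 1/9·s². The extinction probability q is the smallest fixed point of f in [0, 1]. Setting s = f(s):
  1/9·s² + (68/117 − 1)·s + 4/13 = 0
  1/9·s² − (4/13 + 1/9)·s + 4/13 = 0
which factors as (s − 1)·(1/9·s − 4/13) = 0, giving roots s = 1 and s = (4/13)/(1/9) = 36/13. Since 36/13 ≥ 1, the smallest root in [0, 1] is s = 1.)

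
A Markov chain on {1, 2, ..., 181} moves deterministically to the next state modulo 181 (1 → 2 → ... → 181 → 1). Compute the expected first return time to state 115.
E[T_115 | X_0 = 115] = 181

The chain cycles deterministically, so starting at state 115 it returns in exactly 181 steps. Equivalently, the stationary distribution is uniform π_j = 1/181 for every state j, so by Kac's formula E[T_115] = 1/π_115 = 181.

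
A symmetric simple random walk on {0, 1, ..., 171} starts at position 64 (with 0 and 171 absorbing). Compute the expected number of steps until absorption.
E[τ | X_0 = 64] = 6848

Let v_k = E[τ | X_0 = k]. Boundary: v_0 = v_171 = 0. Recurrence: v_k = 1 + (v_{k-1} + v_{k+1})/2 for 1 ≤ k ≤ 170. The particular solution to v_k − (v_{k-1} + v_{k+1})/2 = 1 is v_k = −k^2. Adding homogeneous solution A + B k and matching boundaries gives v_k = k (171 − k). Substituting k = 64: v_64 = 64 · 107 = 6848.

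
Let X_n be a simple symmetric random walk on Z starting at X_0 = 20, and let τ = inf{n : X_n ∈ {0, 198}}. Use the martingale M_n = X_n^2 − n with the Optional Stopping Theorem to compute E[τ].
E[τ] = 3560

M_n = X_n^2 − n is a martingale (since E[X_{n+1}^2 | F_n] = X_n^2 + 1). By OST (τ has finite mean in a bounded region), E[M_τ] = E[M_0] = X_0^2 − 0 = 20^2 = 400. Also E[M_τ] = E[X_τ^2] − E[τ]. The walk exits at 0 or 198, with P(hit 198 first) = 20/198, so E[X_τ^2] = 198^2 · 20/198 + 0 = 3960. Thus E[τ] = E[X_τ^2] − E[M_τ] = 3960 − 400 = 3560 = 20(198 − 20) = 3560.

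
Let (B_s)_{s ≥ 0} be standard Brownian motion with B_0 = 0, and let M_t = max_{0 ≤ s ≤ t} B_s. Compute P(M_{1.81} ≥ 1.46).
P(M_{1.81} ≥ 1.46) = 2·P(B_{1.81} ≥ 1.46) = 2(1 − Φ(1.46/√1.81)) ≈ 0.2778

By the reflection principle for Brownian motion, P(M_t ≥ a) = 2 · P(B_t ≥ a) for a ≥ 0. Since B_t ~ N(0, t), P(B_t ≥ 1.46) = 1 − Φ(1.46/√t) = 1 − Φ(1.46/√1.81) = 1 − Φ(1.0852). So
  P(M_{1.81} ≥ 1.46) = 2(1 − Φ(1.0852)) ≈ 0.2778.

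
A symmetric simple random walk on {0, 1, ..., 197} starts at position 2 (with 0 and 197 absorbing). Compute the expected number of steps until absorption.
E[τ | X_0 = 2] = 390

Let v_k = E[τ | X_0 = k]. Boundary: v_0 = v_197 = 0. Recurrence: v_k = 1 + (v_{k-1} + v_{k+1})/2 for 1 ≤ k ≤ 196. The particular solution to v_k − (v_{k-1} + v_{k+1})/2 = 1 is v_k = −k^2. Adding homogeneous solution A + B k and matching boundaries gives v_k = k (197 − k). Substituting k = 2: v_2 = 2 · 195 = 390.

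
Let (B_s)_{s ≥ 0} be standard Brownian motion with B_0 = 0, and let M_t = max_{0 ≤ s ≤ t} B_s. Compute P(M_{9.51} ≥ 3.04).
P(M_{9.51} ≥ 3.04) = 2·P(B_{9.51} ≥ 3.04) = 2(1 − Φ(3.04/√9.51)) ≈ 0.3242

By the reflection principle for Brownian motion, P(M_t ≥ a) = 2 · P(B_t ≥ a) for a ≥ 0. Since B_t ~ N(0, t), P(B_t ≥ 3.04) = 1 − Φ(3.04/√t) = 1 − Φ(3.04/√9.51) = 1 − Φ(0.9858). So
  P(M_{9.51} ≥ 3.04) = 2(1 − Φ(0.9858)) ≈ 0.3242.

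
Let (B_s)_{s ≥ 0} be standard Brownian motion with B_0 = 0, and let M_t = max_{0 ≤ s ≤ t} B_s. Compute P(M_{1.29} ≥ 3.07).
P(M_{1.29} ≥ 3.07) = 2·P(B_{1.29} ≥ 3.07) = 2(1 − Φ(3.07/√1.29)) ≈ 0.0069

By the reflection principle for Brownian motion, P(M_t ≥ a) = 2 · P(B_t ≥ a) for a ≥ 0. Since B_t ~ N(0, t), P(B_t ≥ 3.07) = 1 − Φ(3.07/√t) = 1 − Φ(3.07/√1.29) = 1 − Φ(2.7030). So
  P(M_{1.29} ≥ 3.07) = 2(1 − Φ(2.7030)) ≈ 0.0069.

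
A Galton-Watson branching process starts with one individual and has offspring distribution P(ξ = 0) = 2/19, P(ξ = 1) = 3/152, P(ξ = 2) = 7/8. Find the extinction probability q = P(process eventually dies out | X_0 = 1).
q = 16/133

The pgf is f(s) = 2/19 + 3/152·s + 7/8·s². The extinction probability q is the smallest fixed point of f in [0, 1]. Setting s = f(s):
  7/8·s² + (3/152 − 1)·s + 2/19 = 0
  7/8·s² − (2/19 + 7/8)·s + 2/19 = 0
which factors as (s − 1)·(7/8·s − 2/19) = 0, giving roots s = 1 and s = (2/19)/(7/8) = 16/133.
Mean offspring μ = 3/152 + 2·7/8 = 269/152 > 1 (supercritical), so q < 1. The extinction probability is the smaller root: q = (2/19)/(7/8) = 16/133.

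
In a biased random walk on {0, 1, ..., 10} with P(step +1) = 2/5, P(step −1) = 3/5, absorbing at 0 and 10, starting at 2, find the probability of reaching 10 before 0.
P(hit 10 before 0) = (1 − (3/2)^2) / (1 − (3/2)^10) = 256/11605

Let u_k denote P(reach 10 before 0 | start at k). Boundary: u_0 = 0, u_10 = 1. Recurrence: u_k = 2/5·u_{k+1} + 3/5·u_{k-1} for 1 ≤ k ≤ 9. Try u_k = A + B·r^k with r = q/p = (3/5)/(2/5) = 3/2. Substitution satisfies the recurrence; boundary conditions give:
  u_k = (1 − r^k) / (1 − r^N) = (1 − (3/2)^2) / (1 − (3/2)^10) = 256/11605.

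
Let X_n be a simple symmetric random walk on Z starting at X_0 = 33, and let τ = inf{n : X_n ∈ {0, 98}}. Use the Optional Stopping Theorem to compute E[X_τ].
E[X_τ] = 33

X_n is a martingale and τ is a bounded-mean stopping time (indeed τ is finite a.s. with bounded expectation since the walk is in a bounded region). By the OST, E[X_τ] = E[X_0] = 33. Equivalently: E[X_τ] = 98 · P(hit 98 first) + 0 · P(hit 0 first) = 98 · (33/98) = 33.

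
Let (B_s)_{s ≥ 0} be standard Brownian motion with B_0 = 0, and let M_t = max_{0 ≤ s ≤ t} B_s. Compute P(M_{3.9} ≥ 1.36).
P(M_{3.9} ≥ 1.36) = 2·P(B_{3.9} ≥ 1.36) = 2(1 − Φ(1.36/√3.9)) ≈ 0.4910

By the reflection principle for Brownian motion, P(M_t ≥ a) = 2 · P(B_t ≥ a) for a ≥ 0. Since B_t ~ N(0, t), P(B_t ≥ 1.36) = 1 − Φ(1.36/√t) = 1 − Φ(1.36/√3.9) = 1 − Φ(0.6887). So
  P(M_{3.9} ≥ 1.36) = 2(1 − Φ(0.6887)) ≈ 0.4910.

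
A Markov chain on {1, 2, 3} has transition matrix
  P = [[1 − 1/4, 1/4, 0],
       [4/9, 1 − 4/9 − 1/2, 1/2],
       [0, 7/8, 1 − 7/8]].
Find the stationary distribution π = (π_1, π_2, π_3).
π = (112/211, 63/211, 36/211)

This is a birth-death chain on three states, which satisfies detailed balance: π_1 · P_{12} = π_2 · P_{21} and π_2 · P_{23} = π_3 · P_{32}.
From π_1 · 1/4 = π_2 · 4/9: π_2/π_1 = (1/4)/(4/9) = 9/16.
From π_2 · 1/2 = π_3 · 7/8: π_3/π_2 = (1/2)/(7/8) = 4/7.
Take π_1 proportional to 1; then unnormalized π = (1, 9/16, 9/28). Normalize by dividing by the sum 211/112:
  π = (112/211, 63/211, 36/211).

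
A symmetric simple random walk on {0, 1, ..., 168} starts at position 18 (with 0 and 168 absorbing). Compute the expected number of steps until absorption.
E[τ | X_0 = 18] = 2700

Let v_k = E[τ | X_0 = k]. Boundary: v_0 = v_168 = 0. Recurrence: v_k = 1 + (v_{k-1} + v_{k+1})/2 for 1 ≤ k ≤ 167. The particular solution to v_k − (v_{k-1} + v_{k+1})/2 = 1 is v_k = −k^2. Adding homogeneous solution A + B k and matching boundaries gives v_k = k (168 − k). Substituting k = 18: v_18 = 18 · 150 = 2700.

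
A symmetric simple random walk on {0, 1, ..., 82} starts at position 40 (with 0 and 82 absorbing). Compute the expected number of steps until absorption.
E[τ | X_0 = 40] = 1680

Let v_k = E[τ | X_0 = k]. Boundary: v_0 = v_82 = 0. Recurrence: v_k = 1 + (v_{k-1} + v_{k+1})/2 for 1 ≤ k ≤ 81. The particular solution to v_k − (v_{k-1} + v_{k+1})/2 = 1 is v_k = −k^2. Adding homogeneous solution A + B k and matching boundaries gives v_k = k (82 − k). Substituting k = 40: v_40 = 40 · 42 = 1680.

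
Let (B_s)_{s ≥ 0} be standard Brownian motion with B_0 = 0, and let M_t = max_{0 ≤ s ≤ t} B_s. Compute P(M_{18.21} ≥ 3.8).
P(M_{18.21} ≥ 3.8) = 2·P(B_{18.21} ≥ 3.8) = 2(1 − Φ(3.8/√18.21)) ≈ 0.3732

By the reflection principle for Brownian motion, P(M_t ≥ a) = 2 · P(B_t ≥ a) for a ≥ 0. Since B_t ~ N(0, t), P(B_t ≥ 3.8) = 1 − Φ(3.8/√t) = 1 − Φ(3.8/√18.21) = 1 − Φ(0.8905). So
  P(M_{18.21} ≥ 3.8) = 2(1 − Φ(0.8905)) ≈ 0.3732.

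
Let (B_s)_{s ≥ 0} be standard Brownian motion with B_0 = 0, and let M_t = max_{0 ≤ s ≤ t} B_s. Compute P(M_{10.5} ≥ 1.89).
P(M_{10.5} ≥ 1.89) = 2·P(B_{10.5} ≥ 1.89) = 2(1 − Φ(1.89/√10.5)) ≈ 0.5597

By the reflection principle for Brownian motion, P(M_t ≥ a) = 2 · P(B_t ≥ a) for a ≥ 0. Since B_t ~ N(0, t), P(B_t ≥ 1.89) = 1 − Φ(1.89/√t) = 1 − Φ(1.89/√10.5) = 1 − Φ(0.5833). So
  P(M_{10.5} ≥ 1.89) = 2(1 − Φ(0.5833)) ≈ 0.5597.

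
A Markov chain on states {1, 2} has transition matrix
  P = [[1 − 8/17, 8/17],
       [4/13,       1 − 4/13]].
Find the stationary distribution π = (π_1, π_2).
π_1 = 17/43, π_2 = 26/43

Solve πP = π with π_1 + π_2 = 1. From πP = π: π_1 · (1 − 8/17) + π_2 · 4/13 = π_1 ⇒ π_2 · 4/13 = π_1 · 8/17 ⇒ π_2/π_1 = (8/17)/(4/13) = 26/17. Together with π_1 + π_2 = 1:
  π_1 = (4/13)/(8/17 + 4/13) = (4/13)/(172/221) = 17/43,
  π_2 = (8/17)/(8/17 + 4/13) = (8/17)/(172/221) = 26/43.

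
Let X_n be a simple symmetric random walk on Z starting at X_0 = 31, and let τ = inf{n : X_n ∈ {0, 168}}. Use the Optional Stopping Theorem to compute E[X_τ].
E[X_τ] = 31

X_n is a martingale and τ is a bounded-mean stopping time (indeed τ is finite a.s. with bounded expectation since the walk is in a bounded region). By the OST, E[X_τ] = E[X_0] = 31. Equivalently: E[X_τ] = 168 · P(hit 168 first) + 0 · P(hit 0 first) = 168 · (31/168) = 31.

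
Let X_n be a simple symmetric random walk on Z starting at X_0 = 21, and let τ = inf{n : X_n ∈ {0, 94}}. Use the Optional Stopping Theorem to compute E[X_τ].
E[X_τ] = 21

X_n is a martingale and τ is a bounded-mean stopping time (indeed τ is finite a.s. with bounded expectation since the walk is in a bounded region). By the OST, E[X_τ] = E[X_0] = 21. Equivalently: E[X_τ] = 94 · P(hit 94 first) + 0 · P(hit 0 first) = 94 · (21/94) = 21.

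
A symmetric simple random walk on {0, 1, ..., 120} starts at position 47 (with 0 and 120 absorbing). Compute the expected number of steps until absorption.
E[τ | X_0 = 47] = 3431

Let v_k = E[τ | X_0 = k]. Boundary: v_0 = v_120 = 0. Recurrence: v_k = 1 + (v_{k-1} + v_{k+1})/2 for 1 ≤ k ≤ 119. The particular solution to v_k − (v_{k-1} + v_{k+1})/2 = 1 is v_k = −k^2. Adding homogeneous solution A + B k and matching boundaries gives v_k = k (120 − k). Substituting k = 47: v_47 = 47 · 73 = 3431.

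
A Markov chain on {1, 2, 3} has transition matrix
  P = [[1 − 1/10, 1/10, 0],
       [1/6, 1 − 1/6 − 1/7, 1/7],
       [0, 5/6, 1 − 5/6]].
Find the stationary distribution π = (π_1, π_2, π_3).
π = (175/298, 105/298, 9/149)

This is a birth-death chain on three states, which satisfies detailed balance: π_1 · P_{12} = π_2 · P_{21} and π_2 · P_{23} = π_3 · P_{32}.
From π_1 · 1/10 = π_2 · 1/6: π_2/π_1 = (1/10)/(1/6) = 3/5.
From π_2 · 1/7 = π_3 · 5/6: π_3/π_2 = (1/7)/(5/6) = 6/35.
Take π_1 proportional to 1; then unnormalized π = (1, 3/5, 18/175). Normalize by dividing by the sum 298/175:
  π = (175/298, 105/298, 9/149).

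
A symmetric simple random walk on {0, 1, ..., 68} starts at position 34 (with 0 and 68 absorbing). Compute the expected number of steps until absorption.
E[τ | X_0 = 34] = 1156

Let v_k = E[τ | X_0 = k]. Boundary: v_0 = v_68 = 0. Recurrence: v_k = 1 + (v_{k-1} + v_{k+1})/2 for 1 ≤ k ≤ 67. The particular solution to v_k − (v_{k-1} + v_{k+1})/2 = 1 is v_k = −k^2. Adding homogeneous solution A + B k and matching boundaries gives v_k = k (68 − k). Substituting k = 34: v_34 = 34 · 34 = 1156.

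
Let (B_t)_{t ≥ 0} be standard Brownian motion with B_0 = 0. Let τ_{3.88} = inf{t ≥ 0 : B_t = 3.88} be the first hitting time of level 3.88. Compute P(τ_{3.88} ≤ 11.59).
P(τ_{3.88} ≤ 11.59) = 2(1 − Φ(3.88/√11.59)) = 2(1 − Φ(1.1397)) ≈ 0.2544

By the reflection principle for standard BM, P(τ_b ≤ t) = 2 · P(B_t ≥ b). Since B_t ~ N(0, t), P(B_t ≥ 3.88) = 1 − Φ(3.88/√t) = 1 − Φ(3.88/√11.59) = 1 − Φ(1.1397) ≈ 0.12721. Doubling: P(τ_{3.88} ≤ 11.59) ≈ 2 · 0.12721 = 0.25442 ≈ 0.2544.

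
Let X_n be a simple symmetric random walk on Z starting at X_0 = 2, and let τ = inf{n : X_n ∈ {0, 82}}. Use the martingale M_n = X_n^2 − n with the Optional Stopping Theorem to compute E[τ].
E[τ] = 160

M_n = X_n^2 − n is a martingale (since E[X_{n+1}^2 | F_n] = X_n^2 + 1). By OST (τ has finite mean in a bounded region), E[M_τ] = E[M_0] = X_0^2 − 0 = 2^2 = 4. Also E[M_τ] = E[X_τ^2] − E[τ]. The walk exits at 0 or 82, with P(hit 82 first) = 2/82, so E[X_τ^2] = 82^2 · 2/82 + 0 = 164. Thus E[τ] = E[X_τ^2] − E[M_τ] = 164 − 4 = 160 = 2(82 − 2) = 160.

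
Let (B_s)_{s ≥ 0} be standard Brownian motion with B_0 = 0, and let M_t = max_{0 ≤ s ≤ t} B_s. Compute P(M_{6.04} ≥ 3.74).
P(M_{6.04} ≥ 3.74) = 2·P(B_{6.04} ≥ 3.74) = 2(1 − Φ(3.74/√6.04)) ≈ 0.1281

By the reflection principle for Brownian motion, P(M_t ≥ a) = 2 · P(B_t ≥ a) for a ≥ 0. Since B_t ~ N(0, t), P(B_t ≥ 3.74) = 1 − Φ(3.74/√t) = 1 − Φ(3.74/√6.04) = 1 − Φ(1.5218). So
  P(M_{6.04} ≥ 3.74) = 2(1 − Φ(1.5218)) ≈ 0.1281.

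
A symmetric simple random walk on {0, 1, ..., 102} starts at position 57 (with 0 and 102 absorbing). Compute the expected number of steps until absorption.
E[τ | X_0 = 57] = 2565

Let v_k = E[τ | X_0 = k]. Boundary: v_0 = v_102 = 0. Recurrence: v_k = 1 + (v_{k-1} + v_{k+1})/2 for 1 ≤ k ≤ 101. The particular solution to v_k − (v_{k-1} + v_{k+1})/2 = 1 is v_k = −k^2. Adding homogeneous solution A + B k and matching boundaries gives v_k = k (102 − k). Substituting k = 57: v_57 = 57 · 45 = 2565.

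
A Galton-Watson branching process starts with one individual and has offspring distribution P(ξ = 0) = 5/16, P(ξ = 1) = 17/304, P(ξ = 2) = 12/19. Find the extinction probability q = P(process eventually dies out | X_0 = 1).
q = 95/192

The pgf is f(s) = 5/16 + 17/304·s + 12/19·s². The extinction probability q is the smallest fixed point of f in [0, 1]. Setting s = f(s):
  12/19·s² + (17/304 − 1)·s + 5/16 = 0
  12/19·s² − (5/16 + 12/19)·s + 5/16 = 0
which factors as (s − 1)·(12/19·s − 5/16) = 0, giving roots s = 1 and s = (5/16)/(12/19) = 95/192.
Mean offspring μ = 17/304 + 2·12/19 = 401/304 > 1 (supercritical), so q < 1. The extinction probability is the smaller root: q = (5/16)/(12/19) = 95/192.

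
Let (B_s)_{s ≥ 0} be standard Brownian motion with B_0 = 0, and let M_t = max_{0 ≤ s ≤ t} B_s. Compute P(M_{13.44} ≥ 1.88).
P(M_{13.44} ≥ 1.88) = 2·P(B_{13.44} ≥ 1.88) = 2(1 − Φ(1.88/√13.44)) ≈ 0.6081

By the reflection principle for Brownian motion, P(M_t ≥ a) = 2 · P(B_t ≥ a) for a ≥ 0. Since B_t ~ N(0, t), P(B_t ≥ 1.88) = 1 − Φ(1.88/√t) = 1 − Φ(1.88/√13.44) = 1 − Φ(0.5128). So
  P(M_{13.44} ≥ 1.88) = 2(1 − Φ(0.5128)) ≈ 0.6081.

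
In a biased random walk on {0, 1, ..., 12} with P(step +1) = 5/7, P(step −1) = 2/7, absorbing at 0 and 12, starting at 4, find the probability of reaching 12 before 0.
P(hit 12 before 0) = (1 − (2/5)^4) / (1 − (2/5)^12) = 390625/400881

Let u_k denote P(reach 12 before 0 | start at k). Boundary: u_0 = 0, u_12 = 1. Recurrence: u_k = 5/7·u_{k+1} + 2/7·u_{k-1} for 1 ≤ k ≤ 11. Try u_k = A + B·r^k with r = q/p = (2/7)/(5/7) = 2/5. Substitution satisfies the recurrence; boundary conditions give:
  u_k = (1 − r^k) / (1 − r^N) = (1 − (2/5)^4) / (1 − (2/5)^12) = 390625/400881.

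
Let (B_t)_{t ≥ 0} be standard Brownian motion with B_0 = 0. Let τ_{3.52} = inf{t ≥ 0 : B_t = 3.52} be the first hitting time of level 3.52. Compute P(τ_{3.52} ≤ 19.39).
P(τ_{3.52} ≤ 19.39) = 2(1 − Φ(3.52/√19.39)) = 2(1 − Φ(0.7994)) ≈ 0.4241

By the reflection principle for standard BM, P(τ_b ≤ t) = 2 · P(B_t ≥ b). Since B_t ~ N(0, t), P(B_t ≥ 3.52) = 1 − Φ(3.52/√t) = 1 − Φ(3.52/√19.39) = 1 − Φ(0.7994) ≈ 0.21203. Doubling: P(τ_{3.52} ≤ 19.39) ≈ 2 · 0.21203 = 0.42406 ≈ 0.4241.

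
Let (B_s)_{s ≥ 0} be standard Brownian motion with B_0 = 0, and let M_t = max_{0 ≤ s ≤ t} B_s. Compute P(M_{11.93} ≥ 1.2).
P(M_{11.93} ≥ 1.2) = 2·P(B_{11.93} ≥ 1.2) = 2(1 − Φ(1.2/√11.93)) ≈ 0.7283

By the reflection principle for Brownian motion, P(M_t ≥ a) = 2 · P(B_t ≥ a) for a ≥ 0. Since B_t ~ N(0, t), P(B_t ≥ 1.2) = 1 − Φ(1.2/√t) = 1 − Φ(1.2/√11.93) = 1 − Φ(0.3474). So
  P(M_{11.93} ≥ 1.2) = 2(1 − Φ(0.3474)) ≈ 0.7283.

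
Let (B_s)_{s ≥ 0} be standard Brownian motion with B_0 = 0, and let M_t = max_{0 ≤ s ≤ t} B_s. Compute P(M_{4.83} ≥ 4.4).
P(M_{4.83} ≥ 4.4) = 2·P(B_{4.83} ≥ 4.4) = 2(1 − Φ(4.4/√4.83)) ≈ 0.0453

By the reflection principle for Brownian motion, P(M_t ≥ a) = 2 · P(B_t ≥ a) for a ≥ 0. Since B_t ~ N(0, t), P(B_t ≥ 4.4) = 1 − Φ(4.4/√t) = 1 − Φ(4.4/√4.83) = 1 − Φ(2.0021). So
  P(M_{4.83} ≥ 4.4) = 2(1 − Φ(2.0021)) ≈ 0.0453.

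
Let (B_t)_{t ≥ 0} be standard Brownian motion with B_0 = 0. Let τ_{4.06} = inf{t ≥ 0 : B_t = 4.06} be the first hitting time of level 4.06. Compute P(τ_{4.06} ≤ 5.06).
P(τ_{4.06} ≤ 5.06) = 2(1 − Φ(4.06/√5.06)) = 2(1 − Φ(1.8049)) ≈ 0.0711

By the reflection principle for standard BM, P(τ_b ≤ t) = 2 · P(B_t ≥ b). Since B_t ~ N(0, t), P(B_t ≥ 4.06) = 1 − Φ(4.06/√t) = 1 − Φ(4.06/√5.06) = 1 − Φ(1.8049) ≈ 0.03555. Doubling: P(τ_{4.06} ≤ 5.06) ≈ 2 · 0.03555 = 0.07110 ≈ 0.0711.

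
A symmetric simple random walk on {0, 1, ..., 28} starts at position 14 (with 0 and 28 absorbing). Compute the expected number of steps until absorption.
E[τ | X_0 = 14] = 196

Let v_k = E[τ | X_0 = k]. Boundary: v_0 = v_28 = 0. Recurrence: v_k = 1 + (v_{k-1} + v_{k+1})/2 for 1 ≤ k ≤ 27. The particular solution to v_k − (v_{k-1} + v_{k+1})/2 = 1 is v_k = −k^2. Adding homogeneous solution A + B k and matching boundaries gives v_k = k (28 − k). Substituting k = 14: v_14 = 14 · 14 = 196.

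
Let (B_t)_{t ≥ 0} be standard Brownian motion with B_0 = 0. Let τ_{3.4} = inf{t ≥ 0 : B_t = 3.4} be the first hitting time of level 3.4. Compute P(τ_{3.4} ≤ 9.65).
P(τ_{3.4} ≤ 9.65) = 2(1 − Φ(3.4/√9.65)) = 2(1 − Φ(1.0945)) ≈ 0.2737

By the reflection principle for standard BM, P(τ_b ≤ t) = 2 · P(B_t ≥ b). Since B_t ~ N(0, t), P(B_t ≥ 3.4) = 1 − Φ(3.4/√t) = 1 − Φ(3.4/√9.65) = 1 − Φ(1.0945) ≈ 0.13687. Doubling: P(τ_{3.4} ≤ 9.65) ≈ 2 · 0.13687 = 0.27374 ≈ 0.2737.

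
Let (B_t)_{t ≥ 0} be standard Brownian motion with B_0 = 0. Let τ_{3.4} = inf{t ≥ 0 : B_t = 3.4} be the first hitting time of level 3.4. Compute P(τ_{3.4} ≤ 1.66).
P(τ_{3.4} ≤ 1.66) = 2(1 − Φ(3.4/√1.66)) = 2(1 − Φ(2.6389)) ≈ 0.0083

By the reflection principle for standard BM, P(τ_b ≤ t) = 2 · P(B_t ≥ b). Since B_t ~ N(0, t), P(B_t ≥ 3.4) = 1 − Φ(3.4/√t) = 1 − Φ(3.4/√1.66) = 1 − Φ(2.6389) ≈ 0.00416. Doubling: P(τ_{3.4} ≤ 1.66) ≈ 2 · 0.00416 = 0.00832 ≈ 0.0083.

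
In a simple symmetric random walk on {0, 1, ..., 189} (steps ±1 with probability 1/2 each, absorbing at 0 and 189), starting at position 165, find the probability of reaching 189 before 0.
P(hit 189 before 0) = 165/189 = 55/63

Let u_k = P(hit 189 before 0 | start at k). Then u_0 = 0, u_189 = 1, and u_k = u_{k-1}/2 + u_{k+1}/2 for 1 ≤ k ≤ 188. This harmonic recurrence is solved by u_k = k/189, giving u_165 = 165/189 = 55/63.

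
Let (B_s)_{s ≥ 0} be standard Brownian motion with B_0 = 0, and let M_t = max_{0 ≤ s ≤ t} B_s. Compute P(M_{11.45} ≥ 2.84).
P(M_{11.45} ≥ 2.84) = 2·P(B_{11.45} ≥ 2.84) = 2(1 − Φ(2.84/√11.45)) ≈ 0.4013

By the reflection principle for Brownian motion, P(M_t ≥ a) = 2 · P(B_t ≥ a) for a ≥ 0. Since B_t ~ N(0, t), P(B_t ≥ 2.84) = 1 − Φ(2.84/√t) = 1 − Φ(2.84/√11.45) = 1 − Φ(0.8393). So
  P(M_{11.45} ≥ 2.84) = 2(1 − Φ(0.8393)) ≈ 0.4013.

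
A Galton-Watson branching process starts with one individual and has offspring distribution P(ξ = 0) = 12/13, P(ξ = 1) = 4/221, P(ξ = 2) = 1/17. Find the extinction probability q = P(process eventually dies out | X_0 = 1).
q = 1

Mean offspring μ = 0·12/13 + 1·4/221 + 2·1/17 = 30/221 ≤ 1. For μ ≤ 1 with offspring not concentrated at 1, the Galton-Watson process goes extinct almost surely, so q = 1.
(Algebraic check: The pgf is f(s) = 12/13 + 4/221·s + 1/17·s². The extinction probability q is the smallest fixed point of f in [0, 1]. Setting s = f(s):
  1/17·s² + (4/221 − 1)·s + 12/13 = 0
  1/17·s² − (12/13 + 1/17)·s + 12/13 = 0
which factors as (s − 1)·(1/17·s − 12/13) = 0, giving roots s = 1 and s = (12/13)/(1/17) = 204/13. Since 204/13 ≥ 1, the smallest root in [0, 1] is s = 1.)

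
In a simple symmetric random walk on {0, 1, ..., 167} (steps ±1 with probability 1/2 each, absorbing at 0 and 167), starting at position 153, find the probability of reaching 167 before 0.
P(hit 167 before 0) = 153/167

Let u_k = P(hit 167 before 0 | start at k). Then u_0 = 0, u_167 = 1, and u_k = u_{k-1}/2 + u_{k+1}/2 for 1 ≤ k ≤ 166. This harmonic recurrence is solved by u_k = k/167, giving u_153 = 153/167.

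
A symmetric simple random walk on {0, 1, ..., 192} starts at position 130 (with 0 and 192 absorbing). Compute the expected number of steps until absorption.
E[τ | X_0 = 130] = 8060

Let v_k = E[τ | X_0 = k]. Boundary: v_0 = v_192 = 0. Recurrence: v_k = 1 + (v_{k-1} + v_{k+1})/2 for 1 ≤ k ≤ 191. The particular solution to v_k − (v_{k-1} + v_{k+1})/2 = 1 is v_k = −k^2. Adding homogeneous solution A + B k and matching boundaries gives v_k = k (192 − k). Substituting k = 130: v_130 = 130 · 62 = 8060.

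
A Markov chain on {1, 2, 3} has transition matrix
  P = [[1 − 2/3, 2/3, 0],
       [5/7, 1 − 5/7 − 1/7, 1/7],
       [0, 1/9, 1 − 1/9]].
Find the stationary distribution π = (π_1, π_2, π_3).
π = (15/47, 14/47, 18/47)

This is a birth-death chain on three states, which satisfies detailed balance: π_1 · P_{12} = π_2 · P_{21} and π_2 · P_{23} = π_3 · P_{32}.
From π_1 · 2/3 = π_2 · 5/7: π_2/π_1 = (2/3)/(5/7) = 14/15.
From π_2 · 1/7 = π_3 · 1/9: π_3/π_2 = (1/7)/(1/9) = 9/7.
Take π_1 proportional to 1; then unnormalized π = (1, 14/15, 6/5). Normalize by dividing by the sum 47/15:
  π = (15/47, 14/47, 18/47).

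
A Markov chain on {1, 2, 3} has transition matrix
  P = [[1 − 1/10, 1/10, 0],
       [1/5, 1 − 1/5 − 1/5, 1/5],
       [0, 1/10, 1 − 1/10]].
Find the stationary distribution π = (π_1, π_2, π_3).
π = (2/5, 1/5, 2/5)

This is a birth-death chain on three states, which satisfies detailed balance: π_1 · P_{12} = π_2 · P_{21} and π_2 · P_{23} = π_3 · P_{32}.
From π_1 · 1/10 = π_2 · 1/5: π_2/π_1 = (1/10)/(1/5) = 1/2.
From π_2 · 1/5 = π_3 · 1/10: π_3/π_2 = (1/5)/(1/10) = 2.
Take π_1 proportional to 1; then unnormalized π = (1, 1/2, 1). Normalize by dividing by the sum 5/2:
  π = (2/5, 1/5, 2/5).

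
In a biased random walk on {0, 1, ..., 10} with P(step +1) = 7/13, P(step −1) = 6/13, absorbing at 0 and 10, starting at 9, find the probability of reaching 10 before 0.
P(hit 10 before 0) = (1 − (6/7)^9) / (1 − (6/7)^10) = 211931377/222009073

Let u_k denote P(reach 10 before 0 | start at k). Boundary: u_0 = 0, u_10 = 1. Recurrence: u_k = 7/13·u_{k+1} + 6/13·u_{k-1} for 1 ≤ k ≤ 9. Try u_k = A + B·r^k with r = q/p = (6/13)/(7/13) = 6/7. Substitution satisfies the recurrence; boundary conditions give:
  u_k = (1 − r^k) / (1 − r^N) = (1 − (6/7)^9) / (1 − (6/7)^10) = 211931377/222009073.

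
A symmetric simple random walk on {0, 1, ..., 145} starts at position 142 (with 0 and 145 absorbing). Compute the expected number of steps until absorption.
E[τ | X_0 = 142] = 426

Let v_k = E[τ | X_0 = k]. Boundary: v_0 = v_145 = 0. Recurrence: v_k = 1 + (v_{k-1} + v_{k+1})/2 for 1 ≤ k ≤ 144. The particular solution to v_k − (v_{k-1} + v_{k+1})/2 = 1 is v_k = −k^2. Adding homogeneous solution A + B k and matching boundaries gives v_k = k (145 − k). Substituting k = 142: v_142 = 142 · 3 = 426.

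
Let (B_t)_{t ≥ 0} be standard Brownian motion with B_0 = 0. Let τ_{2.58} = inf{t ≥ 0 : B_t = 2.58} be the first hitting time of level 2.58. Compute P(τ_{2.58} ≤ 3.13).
P(τ_{2.58} ≤ 3.13) = 2(1 − Φ(2.58/√3.13)) = 2(1 − Φ(1.4583)) ≈ 0.1448

By the reflection principle for standard BM, P(τ_b ≤ t) = 2 · P(B_t ≥ b). Since B_t ~ N(0, t), P(B_t ≥ 2.58) = 1 − Φ(2.58/√t) = 1 − Φ(2.58/√3.13) = 1 − Φ(1.4583) ≈ 0.07238. Doubling: P(τ_{2.58} ≤ 3.13) ≈ 2 · 0.07238 = 0.14476 ≈ 0.1448.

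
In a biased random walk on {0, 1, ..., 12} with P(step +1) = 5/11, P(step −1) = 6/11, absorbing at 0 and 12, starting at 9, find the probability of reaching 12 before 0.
P(hit 12 before 0) = (1 − (6/5)^9) / (1 − (6/5)^12) = 11160125/21237821

Let u_k denote P(reach 12 before 0 | start at k). Boundary: u_0 = 0, u_12 = 1. Recurrence: u_k = 5/11·u_{k+1} + 6/11·u_{k-1} for 1 ≤ k ≤ 11. Try u_k = A + B·r^k with r = q/p = (6/11)/(5/11) = 6/5. Substitution satisfies the recurrence; boundary conditions give:
  u_k = (1 − r^k) / (1 − r^N) = (1 − (6/5)^9) / (1 − (6/5)^12) = 11160125/21237821.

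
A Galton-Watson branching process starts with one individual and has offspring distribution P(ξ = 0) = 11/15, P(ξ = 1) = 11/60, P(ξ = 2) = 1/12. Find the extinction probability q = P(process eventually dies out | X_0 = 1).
q = 1

Mean offspring μ = 0·11/15 + 1·11/60 + 2·1/12 = 7/20 ≤ 1. For μ ≤ 1 with offspring not concentrated at 1, the Galton-Watson process goes extinct almost surely, so q = 1.
(Algebraic check: The pgf is f(s) = 11/15 + 11/60·s + 1/12·s². The extinction probability q is the smallest fixed point of f in [0, 1]. Setting s = f(s):
  1/12·s² + (11/60 − 1)·s + 11/15 = 0
  1/12·s² − (11/15 + 1/12)·s + 11/15 = 0
which factors as (s − 1)·(1/12·s − 11/15) = 0, giving roots s = 1 and s = (11/15)/(1/12) = 44/5. Since 44/5 ≥ 1, the smallest root in [0, 1] is s = 1.)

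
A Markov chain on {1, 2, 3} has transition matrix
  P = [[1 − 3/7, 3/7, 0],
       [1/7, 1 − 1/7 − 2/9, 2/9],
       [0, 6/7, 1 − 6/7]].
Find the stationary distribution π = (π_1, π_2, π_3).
π = (9/43, 27/43, 7/43)

This is a birth-death chain on three states, which satisfies detailed balance: π_1 · P_{12} = π_2 · P_{21} and π_2 · P_{23} = π_3 · P_{32}.
From π_1 · 3/7 = π_2 · 1/7: π_2/π_1 = (3/7)/(1/7) = 3.
From π_2 · 2/9 = π_3 · 6/7: π_3/π_2 = (2/9)/(6/7) = 7/27.
Take π_1 proportional to 1; then unnormalized π = (1, 3, 7/9). Normalize by dividing by the sum 43/9:
  π = (9/43, 27/43, 7/43).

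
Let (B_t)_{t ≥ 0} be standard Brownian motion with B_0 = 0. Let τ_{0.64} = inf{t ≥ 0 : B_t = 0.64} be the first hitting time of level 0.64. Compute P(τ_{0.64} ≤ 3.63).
P(τ_{0.64} ≤ 3.63) = 2(1 − Φ(0.64/√3.63)) = 2(1 − Φ(0.3359)) ≈ 0.7369

By the reflection principle for standard BM, P(τ_b ≤ t) = 2 · P(B_t ≥ b). Since B_t ~ N(0, t), P(B_t ≥ 0.64) = 1 − Φ(0.64/√t) = 1 − Φ(0.64/√3.63) = 1 − Φ(0.3359) ≈ 0.36847. Doubling: P(τ_{0.64} ≤ 3.63) ≈ 2 · 0.36847 = 0.73694 ≈ 0.7369.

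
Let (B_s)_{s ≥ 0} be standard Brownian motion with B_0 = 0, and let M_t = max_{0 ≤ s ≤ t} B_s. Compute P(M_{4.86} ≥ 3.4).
P(M_{4.86} ≥ 3.4) = 2·P(B_{4.86} ≥ 3.4) = 2(1 − Φ(3.4/√4.86)) ≈ 0.1230

By the reflection principle for Brownian motion, P(M_t ≥ a) = 2 · P(B_t ≥ a) for a ≥ 0. Since B_t ~ N(0, t), P(B_t ≥ 3.4) = 1 − Φ(3.4/√t) = 1 − Φ(3.4/√4.86) = 1 − Φ(1.5423). So
  P(M_{4.86} ≥ 3.4) = 2(1 − Φ(1.5423)) ≈ 0.1230.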